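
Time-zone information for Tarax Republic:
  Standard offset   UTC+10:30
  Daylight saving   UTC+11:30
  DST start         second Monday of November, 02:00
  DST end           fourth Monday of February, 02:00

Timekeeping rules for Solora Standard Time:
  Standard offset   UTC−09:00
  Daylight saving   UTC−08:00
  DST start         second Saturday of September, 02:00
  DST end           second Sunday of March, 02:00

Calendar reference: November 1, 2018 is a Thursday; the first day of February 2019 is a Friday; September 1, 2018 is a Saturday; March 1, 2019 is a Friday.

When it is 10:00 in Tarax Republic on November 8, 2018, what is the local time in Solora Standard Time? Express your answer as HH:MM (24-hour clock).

15:30

1 November 2018 is a Thursday, so the first Monday is November 5 and the second is November 12.
1 February 2019 is a Friday, so the first Monday is February 4 and the fourth is February 25.
November 8, 2018 is outside the daylight-saving period (12 November 2018 – 25 February 2019), so Tarax Republic is on standard time, UTC+10:30.
10:00 Tarax Republic − 10h30m = 23:30 UTC (rolling into the previous day, 7 November 2018).
1 September 2018 is a Saturday, so the first Saturday is September 1 and the second is September 8.
1 March 2019 is a Friday, so the first Sunday is March 3 and the second is March 10.
At the standard offset (UTC−09:00), 23:30 UTC − 9h = 14:30 Solora Standard Time standard time.
The standard-time date in Solora Standard Time, November 7, 2018, falls between 8 September 2018 and 10 March 2019, so daylight saving is in effect and Solora Standard Time is at UTC−08:00.
23:30 UTC − 8h = 15:30 Solora Standard Time.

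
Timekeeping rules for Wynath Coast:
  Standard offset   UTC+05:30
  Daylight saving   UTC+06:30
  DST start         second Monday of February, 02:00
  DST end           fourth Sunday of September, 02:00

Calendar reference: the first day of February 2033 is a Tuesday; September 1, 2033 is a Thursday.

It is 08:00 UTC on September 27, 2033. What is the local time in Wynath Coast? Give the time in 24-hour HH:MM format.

13:30

1 February 2033 is a Tuesday, so the first Monday is February 7 and the second is February 14.
1 September 2033 is a Thursday, so the first Sunday is September 4 and the fourth is September 25.
At the standard offset (UTC+05:30), 08:00 UTC + 5h30m = 13:30 Wynath Coast standard time.
The standard-time date in Wynath Coast, September 27, 2033, is outside the daylight-saving period (14 February – 25 September), so Wynath Coast is on standard time, UTC+05:30.
08:00 UTC + 5h30m = 13:30 local.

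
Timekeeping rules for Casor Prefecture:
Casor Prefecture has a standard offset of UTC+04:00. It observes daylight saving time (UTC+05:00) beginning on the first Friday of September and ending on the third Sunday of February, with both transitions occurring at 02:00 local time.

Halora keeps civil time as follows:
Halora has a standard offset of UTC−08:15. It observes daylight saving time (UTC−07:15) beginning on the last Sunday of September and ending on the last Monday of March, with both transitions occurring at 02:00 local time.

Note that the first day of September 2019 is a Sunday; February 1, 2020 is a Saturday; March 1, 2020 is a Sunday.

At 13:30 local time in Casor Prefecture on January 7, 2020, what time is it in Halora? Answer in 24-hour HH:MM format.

1 September 2019 is a Sunday, so the first Friday is September 6.
1 February 2020 is a Saturday, so the first Sunday is February 2 and the third is February 16.
January 7, 2020 falls between 6 September 2019 and 16 February 2020, so daylight saving is in effect and Casor Prefecture is at UTC+05:00.
13:30 Casor Prefecture − 5h = 08:30 UTC.
1 September 2019 is a Sunday, so Sundays fall on 1, 8, 15, 22, 29; the last is September 29.
1 March 2020 is a Sunday, so Mondays fall on 2, 9, 16, 23, 30; the last is March 30.
At the standard offset (UTC−08:15), 08:30 UTC − 8h15m = 00:15 Halora standard time.
The standard-time date in Halora, January 7, 2020, lies within the daylight-saving period (29 September 2019 – 30 March 2020), so Halora is on daylight time, UTC−07:15.
08:30 UTC − 7h15m = 01:15 Halora.

01:15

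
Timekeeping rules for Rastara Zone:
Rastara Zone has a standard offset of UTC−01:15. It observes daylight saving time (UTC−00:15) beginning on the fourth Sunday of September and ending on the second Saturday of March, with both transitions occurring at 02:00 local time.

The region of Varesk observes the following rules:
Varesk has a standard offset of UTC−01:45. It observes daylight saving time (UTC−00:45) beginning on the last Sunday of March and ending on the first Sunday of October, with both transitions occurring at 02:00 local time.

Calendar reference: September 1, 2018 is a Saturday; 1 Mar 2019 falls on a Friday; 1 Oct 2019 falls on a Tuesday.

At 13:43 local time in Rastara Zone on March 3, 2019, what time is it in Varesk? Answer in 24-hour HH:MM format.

1 September 2018 is a Saturday, so the first Sunday is September 2 and the fourth is September 23.
1 March 2019 is a Friday, so the first Saturday is March 2 and the second is March 9.
March 3, 2019 lies within the daylight-saving period (23 September 2018 – 9 March 2019), so Rastara Zone is on daylight time, UTC−00:15.
13:43 Rastara Zone + 0h15m = 13:58 UTC.
1 March 2019 is a Friday, so Sundays fall on 3, 10, 17, 24, 31; the last is March 31.
1 October 2019 is a Tuesday, so the first Sunday is October 6.
At the standard offset (UTC−01:45), 13:58 UTC − 1h45m = 12:13 Varesk standard time.
Daylight saving runs 31 March – 6 October; the standard-time date in Varesk, March 3, 2019, is outside that window, so Varesk is on standard time at UTC−01:45.
13:58 UTC − 1h45m = 12:13 Varesk.

12:13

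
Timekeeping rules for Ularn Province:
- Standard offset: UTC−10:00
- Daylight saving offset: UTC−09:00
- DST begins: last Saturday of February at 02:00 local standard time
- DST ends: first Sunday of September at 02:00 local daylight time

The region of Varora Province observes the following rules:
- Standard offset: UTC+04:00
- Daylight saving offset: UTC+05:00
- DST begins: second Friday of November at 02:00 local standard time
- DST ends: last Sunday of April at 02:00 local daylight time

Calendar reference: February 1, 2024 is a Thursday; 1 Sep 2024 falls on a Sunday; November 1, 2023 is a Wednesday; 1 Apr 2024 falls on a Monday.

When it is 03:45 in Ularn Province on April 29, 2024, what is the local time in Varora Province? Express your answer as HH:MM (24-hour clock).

16:45

1 February 2024 is a Thursday, so Saturdays fall on 3, 10, 17, 24; the last is February 24.
1 September 2024 is a Sunday, so the first Sunday is September 1.
Daylight saving runs 24 February – 1 September; April 29, 2024 is inside that window, so Ularn Province is at UTC−09:00.
03:45 Ularn Province + 9h = 12:45 UTC.
1 November 2023 is a Wednesday, so the first Friday is November 3 and the second is November 10.
1 April 2024 is a Monday, so Sundays fall on 7, 14, 21, 28; the last is April 28.
At the standard offset (UTC+04:00), 12:45 UTC + 4h = 16:45 Varora Province standard time.
Daylight saving runs 10 November 2023 – 28 April 2024; the standard-time date in Varora Province, April 29, 2024, is outside that window, so Varora Province is on standard time at UTC+04:00.
12:45 UTC + 4h = 16:45 Varora Province.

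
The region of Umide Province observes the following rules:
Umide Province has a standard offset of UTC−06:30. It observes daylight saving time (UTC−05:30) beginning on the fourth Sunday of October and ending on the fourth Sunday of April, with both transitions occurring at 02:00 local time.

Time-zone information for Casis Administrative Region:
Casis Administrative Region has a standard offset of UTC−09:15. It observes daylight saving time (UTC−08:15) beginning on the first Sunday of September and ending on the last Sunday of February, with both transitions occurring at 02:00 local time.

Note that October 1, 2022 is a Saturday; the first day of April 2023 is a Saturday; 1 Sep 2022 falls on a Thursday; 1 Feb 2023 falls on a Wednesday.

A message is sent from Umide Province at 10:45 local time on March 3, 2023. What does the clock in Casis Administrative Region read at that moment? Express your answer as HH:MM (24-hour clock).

1 October 2022 is a Saturday, so the first Sunday is October 2 and the fourth is October 23.
1 April 2023 is a Saturday, so the first Sunday is April 2 and the fourth is April 23.
March 3, 2023 falls between 23 October 2022 and 23 April 2023, so daylight saving is in effect and Umide Province is at UTC−05:30.
10:45 Umide Province + 5h30m = 16:15 UTC.
1 September 2022 is a Thursday, so the first Sunday is September 4.
1 February 2023 is a Wednesday, so Sundays fall on 5, 12, 19, 26; the last is February 26.
At the standard offset (UTC−09:15), 16:15 UTC − 9h15m = 07:00 Casis Administrative Region standard time.
The standard-time date in Casis Administrative Region, March 3, 2023, does not fall between 4 September 2022 and 26 February 2023, so daylight saving is not in effect and Casis Administrative Region is at UTC−09:15.
16:15 UTC − 9h15m = 07:00 Casis Administrative Region.

07:00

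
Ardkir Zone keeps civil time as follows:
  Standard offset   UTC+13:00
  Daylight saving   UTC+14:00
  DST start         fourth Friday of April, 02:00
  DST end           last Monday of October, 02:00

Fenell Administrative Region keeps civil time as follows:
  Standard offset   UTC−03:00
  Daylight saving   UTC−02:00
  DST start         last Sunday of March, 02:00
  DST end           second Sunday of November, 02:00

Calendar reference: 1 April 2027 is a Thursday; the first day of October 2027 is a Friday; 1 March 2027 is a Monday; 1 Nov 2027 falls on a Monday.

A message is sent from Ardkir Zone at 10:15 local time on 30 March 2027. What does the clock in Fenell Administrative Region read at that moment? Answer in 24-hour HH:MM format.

1 April 2027 is a Thursday, so the first Friday is April 2 and the fourth is April 23.
1 October 2027 is a Friday, so Mondays fall on 4, 11, 18, 25; the last is October 25.
30 March 2027 does not fall between 23 April and 25 October, so daylight saving is not in effect and Ardkir Zone is at UTC+13:00.
10:15 Ardkir Zone − 13h = 21:15 UTC (rolling into the previous day, 29 March 2027).
1 March 2027 is a Monday, so Sundays fall on 7, 14, 21, 28; the last is March 28.
1 November 2027 is a Monday, so the first Sunday is November 7 and the second is November 14.
At the standard offset (UTC−03:00), 21:15 UTC − 3h = 18:15 Fenell Administrative Region standard time.
The standard-time date in Fenell Administrative Region, 29 March 2027, falls between 28 March and 14 November, so daylight saving is in effect and Fenell Administrative Region is at UTC−02:00.
21:15 UTC − 2h = 19:15 Fenell Administrative Region.

19:15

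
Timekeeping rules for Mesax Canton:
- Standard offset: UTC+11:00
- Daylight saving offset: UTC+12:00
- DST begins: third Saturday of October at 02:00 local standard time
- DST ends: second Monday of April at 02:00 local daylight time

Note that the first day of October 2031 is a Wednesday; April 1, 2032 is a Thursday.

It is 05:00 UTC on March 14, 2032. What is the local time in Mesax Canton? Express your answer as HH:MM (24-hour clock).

17:00

1 October 2031 is a Wednesday, so the first Saturday is October 4 and the third is October 18.
1 April 2032 is a Thursday, so the first Monday is April 5 and the second is April 12.
At the standard offset (UTC+11:00), 05:00 UTC + 11h = 16:00 Mesax Canton standard time.
Daylight saving runs 18 October 2031 – 12 April 2032; the standard-time date in Mesax Canton, March 14, 2032, is inside that window, so Mesax Canton is at UTC+12:00.
05:00 UTC + 12h = 17:00 local.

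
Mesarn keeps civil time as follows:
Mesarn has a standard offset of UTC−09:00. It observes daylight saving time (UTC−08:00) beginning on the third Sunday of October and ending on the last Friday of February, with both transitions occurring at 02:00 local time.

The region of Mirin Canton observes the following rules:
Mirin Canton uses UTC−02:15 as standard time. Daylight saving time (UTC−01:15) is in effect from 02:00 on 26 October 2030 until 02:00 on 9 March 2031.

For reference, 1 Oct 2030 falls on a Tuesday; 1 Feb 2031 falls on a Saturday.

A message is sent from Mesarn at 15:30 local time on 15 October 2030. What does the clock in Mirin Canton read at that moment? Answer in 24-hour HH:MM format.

1 October 2030 is a Tuesday, so the first Sunday is October 6 and the third is October 20.
1 February 2031 is a Saturday, so Fridays fall on 7, 14, 21, 28; the last is February 28.
15 October 2030 is outside the daylight-saving period (20 October 2030 – 28 February 2031), so Mesarn is on standard time, UTC−09:00.
15:30 Mesarn + 9h = 00:30 UTC (rolling into the next day, 16 October 2030).
At the standard offset (UTC−02:15), 00:30 UTC − 2h15m = 22:15 Mirin Canton standard time (rolling into the previous day, 15 October 2030).
The standard-time date in Mirin Canton, 15 October 2030, is outside the daylight-saving period (26 October 2030 – 9 March 2031), so Mirin Canton is on standard time, UTC−02:15.
00:30 UTC − 2h15m = 22:15 Mirin Canton (rolling into the previous day, 15 October 2030).

22:15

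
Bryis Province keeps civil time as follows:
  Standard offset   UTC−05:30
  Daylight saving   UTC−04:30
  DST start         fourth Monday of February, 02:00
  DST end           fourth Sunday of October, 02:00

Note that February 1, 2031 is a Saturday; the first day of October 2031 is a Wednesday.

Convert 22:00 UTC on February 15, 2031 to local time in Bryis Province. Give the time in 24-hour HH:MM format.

16:30

1 February 2031 is a Saturday, so the first Monday is February 3 and the fourth is February 24.
1 October 2031 is a Wednesday, so the first Sunday is October 5 and the fourth is October 26.
At the standard offset (UTC−05:30), 22:00 UTC − 5h30m = 16:30 Bryis Province standard time.
The standard-time date in Bryis Province, February 15, 2031, is outside the daylight-saving period (24 February – 26 October), so Bryis Province is on standard time, UTC−05:30.
22:00 UTC − 5h30m = 16:30 local.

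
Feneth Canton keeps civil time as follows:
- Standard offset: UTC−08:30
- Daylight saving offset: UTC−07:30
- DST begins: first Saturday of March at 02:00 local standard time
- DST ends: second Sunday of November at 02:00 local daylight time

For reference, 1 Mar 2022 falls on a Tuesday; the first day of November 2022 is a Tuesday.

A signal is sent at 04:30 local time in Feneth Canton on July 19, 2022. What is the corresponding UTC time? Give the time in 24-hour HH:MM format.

12:00

1 March 2022 is a Tuesday, so the first Saturday is March 5.
1 November 2022 is a Tuesday, so the first Sunday is November 6 and the second is November 13.
July 19, 2022 lies within the daylight-saving period (5 March – 13 November), so Feneth Canton is on daylight time, UTC−07:30.
04:30 local + 7h30m = 12:00 UTC.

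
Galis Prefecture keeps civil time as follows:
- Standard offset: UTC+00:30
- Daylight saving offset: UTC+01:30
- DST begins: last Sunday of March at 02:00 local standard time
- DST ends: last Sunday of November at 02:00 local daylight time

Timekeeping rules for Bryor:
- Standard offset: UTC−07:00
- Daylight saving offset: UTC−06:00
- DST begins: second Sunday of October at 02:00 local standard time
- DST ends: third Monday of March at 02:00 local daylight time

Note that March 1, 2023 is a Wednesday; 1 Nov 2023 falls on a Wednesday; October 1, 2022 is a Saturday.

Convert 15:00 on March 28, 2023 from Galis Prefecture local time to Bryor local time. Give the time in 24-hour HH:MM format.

1 March 2023 is a Wednesday, so Sundays fall on 5, 12, 19, 26; the last is March 26.
1 November 2023 is a Wednesday, so Sundays fall on 5, 12, 19, 26; the last is November 26.
March 28, 2023 lies within the daylight-saving period (26 March – 26 November), so Galis Prefecture is on daylight time, UTC+01:30.
15:00 Galis Prefecture − 1h30m = 13:30 UTC.
1 October 2022 is a Saturday, so the first Sunday is October 2 and the second is October 9.
1 March 2023 is a Wednesday, so the first Monday is March 6 and the third is March 20.
At the standard offset (UTC−07:00), 13:30 UTC − 7h = 06:30 Bryor standard time.
Daylight saving runs 9 October 2022 – 20 March 2023; the standard-time date in Bryor, March 28, 2023, is outside that window, so Bryor is on standard time at UTC−07:00.
13:30 UTC − 7h = 06:30 Bryor.

06:30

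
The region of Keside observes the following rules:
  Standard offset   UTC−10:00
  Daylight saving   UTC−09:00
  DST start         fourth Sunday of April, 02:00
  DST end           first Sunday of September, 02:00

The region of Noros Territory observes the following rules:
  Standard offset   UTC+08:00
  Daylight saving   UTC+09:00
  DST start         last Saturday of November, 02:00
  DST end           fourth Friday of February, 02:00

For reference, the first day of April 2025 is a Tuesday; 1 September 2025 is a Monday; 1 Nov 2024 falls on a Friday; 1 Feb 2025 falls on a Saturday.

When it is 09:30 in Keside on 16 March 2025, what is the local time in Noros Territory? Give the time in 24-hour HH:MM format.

1 April 2025 is a Tuesday, so the first Sunday is April 6 and the fourth is April 27.
1 September 2025 is a Monday, so the first Sunday is September 7.
16 March 2025 is outside the daylight-saving period (27 April – 7 September), so Keside is on standard time, UTC−10:00.
09:30 Keside + 10h = 19:30 UTC.
1 November 2024 is a Friday, so Saturdays fall on 2, 9, 16, 23, 30; the last is November 30.
1 February 2025 is a Saturday, so the first Friday is February 7 and the fourth is February 28.
At the standard offset (UTC+08:00), 19:30 UTC + 8h = 03:30 Noros Territory standard time (rolling into the next day, 17 March 2025).
Daylight saving runs 30 November 2024 – 28 February 2025; the standard-time date in Noros Territory, 17 March 2025, is outside that window, so Noros Territory is on standard time at UTC+08:00.
19:30 UTC + 8h = 03:30 Noros Territory (rolling into the next day, 17 March 2025).

03:30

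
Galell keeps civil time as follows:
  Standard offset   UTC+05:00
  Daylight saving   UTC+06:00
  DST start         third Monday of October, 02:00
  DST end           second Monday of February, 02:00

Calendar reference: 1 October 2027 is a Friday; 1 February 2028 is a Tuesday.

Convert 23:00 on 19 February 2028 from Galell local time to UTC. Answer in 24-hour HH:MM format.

1 October 2027 is a Friday, so the first Monday is October 4 and the third is October 18.
1 February 2028 is a Tuesday, so the first Monday is February 7 and the second is February 14.
Daylight saving runs 18 October 2027 – 14 February 2028; 19 February 2028 is outside that window, so Galell is on standard time at UTC+05:00.
23:00 local − 5h = 18:00 UTC.

18:00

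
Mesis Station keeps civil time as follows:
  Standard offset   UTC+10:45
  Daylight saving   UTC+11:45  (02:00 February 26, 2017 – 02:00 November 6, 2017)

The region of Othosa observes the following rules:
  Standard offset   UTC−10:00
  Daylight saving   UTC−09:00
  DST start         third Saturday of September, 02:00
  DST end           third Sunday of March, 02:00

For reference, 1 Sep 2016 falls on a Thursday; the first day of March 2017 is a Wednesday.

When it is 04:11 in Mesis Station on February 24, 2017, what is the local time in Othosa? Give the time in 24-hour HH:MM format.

February 24, 2017 is outside the daylight-saving period (26 February – 6 November), so Mesis Station is on standard time, UTC+10:45.
04:11 Mesis Station − 10h45m = 17:26 UTC (rolling into the previous day, 23 February 2017).
1 September 2016 is a Thursday, so the first Saturday is September 3 and the third is September 17.
1 March 2017 is a Wednesday, so the first Sunday is March 5 and the third is March 19.
At the standard offset (UTC−10:00), 17:26 UTC − 10h = 07:26 Othosa standard time.
The standard-time date in Othosa, February 23, 2017, falls between 17 September 2016 and 19 March 2017, so daylight saving is in effect and Othosa is at UTC−09:00.
17:26 UTC − 9h = 08:26 Othosa.

08:26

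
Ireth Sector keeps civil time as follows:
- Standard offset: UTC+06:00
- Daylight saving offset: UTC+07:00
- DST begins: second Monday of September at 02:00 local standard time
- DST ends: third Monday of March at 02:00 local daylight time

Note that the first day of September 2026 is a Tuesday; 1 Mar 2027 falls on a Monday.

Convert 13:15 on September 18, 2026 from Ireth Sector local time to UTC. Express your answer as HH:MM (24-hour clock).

1 September 2026 is a Tuesday, so the first Monday is September 7 and the second is September 14.
1 March 2027 is a Monday, so the first Monday is March 1 and the third is March 15.
September 18, 2026 lies within the daylight-saving period (14 September 2026 – 15 March 2027), so Ireth Sector is on daylight time, UTC+07:00.
13:15 local − 7h = 06:15 UTC.

06:15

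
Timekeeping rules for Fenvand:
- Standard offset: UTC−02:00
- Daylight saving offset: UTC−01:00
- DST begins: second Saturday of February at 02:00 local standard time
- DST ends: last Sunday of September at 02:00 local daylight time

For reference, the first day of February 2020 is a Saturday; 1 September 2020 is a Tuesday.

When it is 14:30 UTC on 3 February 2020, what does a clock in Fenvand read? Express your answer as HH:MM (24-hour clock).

12:30

1 February 2020 is a Saturday, so the first Saturday is February 1 and the second is February 8.
1 September 2020 is a Tuesday, so Sundays fall on 6, 13, 20, 27; the last is September 27.
At the standard offset (UTC−02:00), 14:30 UTC − 2h = 12:30 Fenvand standard time.
Daylight saving runs 8 February – 27 September; the standard-time date in Fenvand, 3 February 2020, is outside that window, so Fenvand is on standard time at UTC−02:00.
14:30 UTC − 2h = 12:30 local.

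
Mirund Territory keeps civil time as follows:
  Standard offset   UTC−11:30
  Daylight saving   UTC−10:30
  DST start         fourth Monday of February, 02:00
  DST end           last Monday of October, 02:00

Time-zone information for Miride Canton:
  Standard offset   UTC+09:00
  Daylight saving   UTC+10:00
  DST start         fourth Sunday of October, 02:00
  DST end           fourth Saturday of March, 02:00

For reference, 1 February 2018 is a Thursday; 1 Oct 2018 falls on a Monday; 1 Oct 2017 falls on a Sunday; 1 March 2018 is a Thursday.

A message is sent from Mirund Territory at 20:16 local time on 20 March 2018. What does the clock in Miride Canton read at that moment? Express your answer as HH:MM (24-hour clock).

1 February 2018 is a Thursday, so the first Monday is February 5 and the fourth is February 26.
1 October 2018 is a Monday, so Mondays fall on 1, 8, 15, 22, 29; the last is October 29.
20 March 2018 falls between 26 February and 29 October, so daylight saving is in effect and Mirund Territory is at UTC−10:30.
20:16 Mirund Territory + 10h30m = 06:46 UTC (rolling into the next day, 21 March 2018).
1 October 2017 is a Sunday, so the first Sunday is October 1 and the fourth is October 22.
1 March 2018 is a Thursday, so the first Saturday is March 3 and the fourth is March 24.
At the standard offset (UTC+09:00), 06:46 UTC + 9h = 15:46 Miride Canton standard time.
The standard-time date in Miride Canton, 21 March 2018, lies within the daylight-saving period (22 October 2017 – 24 March 2018), so Miride Canton is on daylight time, UTC+10:00.
06:46 UTC + 10h = 16:46 Miride Canton.

16:46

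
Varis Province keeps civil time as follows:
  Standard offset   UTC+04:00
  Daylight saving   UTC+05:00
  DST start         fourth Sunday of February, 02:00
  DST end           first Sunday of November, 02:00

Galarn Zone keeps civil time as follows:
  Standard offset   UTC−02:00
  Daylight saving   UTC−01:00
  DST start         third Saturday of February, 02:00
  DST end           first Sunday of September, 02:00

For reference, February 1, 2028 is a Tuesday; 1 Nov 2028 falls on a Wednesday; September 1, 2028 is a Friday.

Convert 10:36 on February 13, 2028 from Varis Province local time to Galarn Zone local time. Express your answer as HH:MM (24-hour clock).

1 February 2028 is a Tuesday, so the first Sunday is February 6 and the fourth is February 27.
1 November 2028 is a Wednesday, so the first Sunday is November 5.
February 13, 2028 does not fall between 27 February and 5 November, so daylight saving is not in effect and Varis Province is at UTC+04:00.
10:36 Varis Province − 4h = 06:36 UTC.
1 February 2028 is a Tuesday, so the first Saturday is February 5 and the third is February 19.
1 September 2028 is a Friday, so the first Sunday is September 3.
At the standard offset (UTC−02:00), 06:36 UTC − 2h = 04:36 Galarn Zone standard time.
Daylight saving runs 19 February – 3 September; the standard-time date in Galarn Zone, February 13, 2028, is outside that window, so Galarn Zone is on standard time at UTC−02:00.
06:36 UTC − 2h = 04:36 Galarn Zone.

04:36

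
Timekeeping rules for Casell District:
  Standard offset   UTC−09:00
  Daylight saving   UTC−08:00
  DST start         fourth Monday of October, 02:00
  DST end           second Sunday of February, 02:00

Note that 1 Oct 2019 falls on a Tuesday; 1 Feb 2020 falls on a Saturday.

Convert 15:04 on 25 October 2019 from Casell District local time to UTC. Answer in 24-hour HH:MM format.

00:04

1 October 2019 is a Tuesday, so the first Monday is October 7 and the fourth is October 28.
1 February 2020 is a Saturday, so the first Sunday is February 2 and the second is February 9.
Daylight saving runs 28 October 2019 – 9 February 2020; 25 October 2019 is outside that window, so Casell District is on standard time at UTC−09:00.
15:04 local + 9h = 00:04 UTC (rolling into the next day, 26 October 2019).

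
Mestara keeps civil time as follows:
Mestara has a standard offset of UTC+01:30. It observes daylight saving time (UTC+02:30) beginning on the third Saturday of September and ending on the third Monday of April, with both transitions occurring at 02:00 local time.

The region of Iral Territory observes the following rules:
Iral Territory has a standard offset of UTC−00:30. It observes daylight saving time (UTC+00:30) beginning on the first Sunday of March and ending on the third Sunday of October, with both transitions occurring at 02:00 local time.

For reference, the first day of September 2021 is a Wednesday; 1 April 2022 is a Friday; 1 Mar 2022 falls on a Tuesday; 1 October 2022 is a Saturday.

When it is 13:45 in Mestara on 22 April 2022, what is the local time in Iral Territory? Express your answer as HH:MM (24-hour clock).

12:45

1 September 2021 is a Wednesday, so the first Saturday is September 4 and the third is September 18.
1 April 2022 is a Friday, so the first Monday is April 4 and the third is April 18.
22 April 2022 is outside the daylight-saving period (18 September 2021 – 18 April 2022), so Mestara is on standard time, UTC+01:30.
13:45 Mestara − 1h30m = 12:15 UTC.
1 March 2022 is a Tuesday, so the first Sunday is March 6.
1 October 2022 is a Saturday, so the first Sunday is October 2 and the third is October 16.
At the standard offset (UTC−00:30), 12:15 UTC − 0h30m = 11:45 Iral Territory standard time.
Daylight saving runs 6 March – 16 October; the standard-time date in Iral Territory, 22 April 2022, is inside that window, so Iral Territory is at UTC+00:30.
12:15 UTC + 0h30m = 12:45 Iral Territory.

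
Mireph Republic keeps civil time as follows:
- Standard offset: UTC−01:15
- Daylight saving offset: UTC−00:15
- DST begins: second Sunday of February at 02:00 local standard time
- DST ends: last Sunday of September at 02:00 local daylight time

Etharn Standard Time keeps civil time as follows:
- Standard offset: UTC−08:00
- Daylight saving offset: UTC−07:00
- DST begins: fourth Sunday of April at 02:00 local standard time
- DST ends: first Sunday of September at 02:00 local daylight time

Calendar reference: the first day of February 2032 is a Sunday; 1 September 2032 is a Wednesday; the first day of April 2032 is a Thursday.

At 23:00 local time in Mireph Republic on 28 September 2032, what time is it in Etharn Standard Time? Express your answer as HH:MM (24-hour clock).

1 February 2032 is a Sunday, so the first Sunday is February 1 and the second is February 8.
1 September 2032 is a Wednesday, so Sundays fall on 5, 12, 19, 26; the last is September 26.
28 September 2032 does not fall between 8 February and 26 September, so daylight saving is not in effect and Mireph Republic is at UTC−01:15.
23:00 Mireph Republic + 1h15m = 00:15 UTC (rolling into the next day, 29 September 2032).
1 April 2032 is a Thursday, so the first Sunday is April 4 and the fourth is April 25.
1 September 2032 is a Wednesday, so the first Sunday is September 5.
At the standard offset (UTC−08:00), 00:15 UTC − 8h = 16:15 Etharn Standard Time standard time (rolling into the previous day, 28 September 2032).
The standard-time date in Etharn Standard Time, 28 September 2032, is outside the daylight-saving period (25 April – 5 September), so Etharn Standard Time is on standard time, UTC−08:00.
00:15 UTC − 8h = 16:15 Etharn Standard Time (rolling into the previous day, 28 September 2032).

16:15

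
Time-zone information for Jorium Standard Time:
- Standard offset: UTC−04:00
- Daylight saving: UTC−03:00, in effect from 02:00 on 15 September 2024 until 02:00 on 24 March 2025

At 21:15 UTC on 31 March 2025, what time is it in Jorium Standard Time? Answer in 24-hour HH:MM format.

17:15

At the standard offset (UTC−04:00), 21:15 UTC − 4h = 17:15 Jorium Standard Time standard time.
The standard-time date in Jorium Standard Time, 31 March 2025, is outside the daylight-saving period (15 September 2024 – 24 March 2025), so Jorium Standard Time is on standard time, UTC−04:00.
21:15 UTC − 4h = 17:15 local.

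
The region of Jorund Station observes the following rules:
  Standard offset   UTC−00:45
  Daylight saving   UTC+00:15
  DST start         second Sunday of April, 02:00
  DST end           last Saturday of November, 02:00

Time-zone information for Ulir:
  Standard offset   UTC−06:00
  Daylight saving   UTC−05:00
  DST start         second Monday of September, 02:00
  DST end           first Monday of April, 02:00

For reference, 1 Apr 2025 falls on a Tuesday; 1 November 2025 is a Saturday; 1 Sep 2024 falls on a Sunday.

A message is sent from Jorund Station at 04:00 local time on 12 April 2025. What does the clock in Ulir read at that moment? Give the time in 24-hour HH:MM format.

1 April 2025 is a Tuesday, so the first Sunday is April 6 and the second is April 13.
1 November 2025 is a Saturday, so Saturdays fall on 1, 8, 15, 22, 29; the last is November 29.
Daylight saving runs 13 April – 29 November; 12 April 2025 is outside that window, so Jorund Station is on standard time at UTC−00:45.
04:00 Jorund Station + 0h45m = 04:45 UTC.
1 September 2024 is a Sunday, so the first Monday is September 2 and the second is September 9.
1 April 2025 is a Tuesday, so the first Monday is April 7.
At the standard offset (UTC−06:00), 04:45 UTC − 6h = 22:45 Ulir standard time (rolling into the previous day, 11 April 2025).
Daylight saving runs 9 September 2024 – 7 April 2025; the standard-time date in Ulir, 11 April 2025, is outside that window, so Ulir is on standard time at UTC−06:00.
04:45 UTC − 6h = 22:45 Ulir (rolling into the previous day, 11 April 2025).

22:45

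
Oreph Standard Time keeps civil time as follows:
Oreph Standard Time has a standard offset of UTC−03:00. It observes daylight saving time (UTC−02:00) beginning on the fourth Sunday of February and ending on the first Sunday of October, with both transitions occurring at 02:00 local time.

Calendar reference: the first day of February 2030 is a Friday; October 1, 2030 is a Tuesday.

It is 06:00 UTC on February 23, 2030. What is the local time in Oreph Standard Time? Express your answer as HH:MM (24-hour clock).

03:00

1 February 2030 is a Friday, so the first Sunday is February 3 and the fourth is February 24.
1 October 2030 is a Tuesday, so the first Sunday is October 6.
At the standard offset (UTC−03:00), 06:00 UTC − 3h = 03:00 Oreph Standard Time standard time.
The standard-time date in Oreph Standard Time, February 23, 2030, is outside the daylight-saving period (24 February – 6 October), so Oreph Standard Time is on standard time, UTC−03:00.
06:00 UTC − 3h = 03:00 local.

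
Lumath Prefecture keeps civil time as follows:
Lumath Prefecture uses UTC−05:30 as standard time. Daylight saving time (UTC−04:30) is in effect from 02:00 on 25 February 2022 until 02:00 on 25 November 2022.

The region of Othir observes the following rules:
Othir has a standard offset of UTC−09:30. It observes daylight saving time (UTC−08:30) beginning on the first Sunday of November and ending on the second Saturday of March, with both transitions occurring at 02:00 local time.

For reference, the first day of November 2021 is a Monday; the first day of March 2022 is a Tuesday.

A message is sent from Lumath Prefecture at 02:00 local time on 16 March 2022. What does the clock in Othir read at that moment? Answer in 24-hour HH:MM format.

16 March 2022 falls between 25 February and 25 November, so daylight saving is in effect and Lumath Prefecture is at UTC−04:30.
02:00 Lumath Prefecture + 4h30m = 06:30 UTC.
1 November 2021 is a Monday, so the first Sunday is November 7.
1 March 2022 is a Tuesday, so the first Saturday is March 5 and the second is March 12.
At the standard offset (UTC−09:30), 06:30 UTC − 9h30m = 21:00 Othir standard time (rolling into the previous day, 15 March 2022).
Daylight saving runs 7 November 2021 – 12 March 2022; the standard-time date in Othir, 15 March 2022, is outside that window, so Othir is on standard time at UTC−09:30.
06:30 UTC − 9h30m = 21:00 Othir (rolling into the previous day, 15 March 2022).

21:00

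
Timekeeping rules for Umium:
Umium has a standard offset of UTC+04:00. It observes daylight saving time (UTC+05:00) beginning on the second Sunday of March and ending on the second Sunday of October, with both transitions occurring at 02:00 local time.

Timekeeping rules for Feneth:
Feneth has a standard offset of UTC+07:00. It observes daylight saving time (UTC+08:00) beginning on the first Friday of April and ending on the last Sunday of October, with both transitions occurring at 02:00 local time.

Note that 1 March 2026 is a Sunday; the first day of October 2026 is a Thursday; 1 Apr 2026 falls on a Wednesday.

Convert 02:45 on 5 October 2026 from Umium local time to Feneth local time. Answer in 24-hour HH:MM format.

1 March 2026 is a Sunday, so the first Sunday is March 1 and the second is March 8.
1 October 2026 is a Thursday, so the first Sunday is October 4 and the second is October 11.
5 October 2026 lies within the daylight-saving period (8 March – 11 October), so Umium is on daylight time, UTC+05:00.
02:45 Umium − 5h = 21:45 UTC (rolling into the previous day, 4 October 2026).
1 April 2026 is a Wednesday, so the first Friday is April 3.
1 October 2026 is a Thursday, so Sundays fall on 4, 11, 18, 25; the last is October 25.
At the standard offset (UTC+07:00), 21:45 UTC + 7h = 04:45 Feneth standard time (rolling into the next day, 5 October 2026).
The standard-time date in Feneth, 5 October 2026, lies within the daylight-saving period (3 April – 25 October), so Feneth is on daylight time, UTC+08:00.
21:45 UTC + 8h = 05:45 Feneth (rolling into the next day, 5 October 2026).

05:45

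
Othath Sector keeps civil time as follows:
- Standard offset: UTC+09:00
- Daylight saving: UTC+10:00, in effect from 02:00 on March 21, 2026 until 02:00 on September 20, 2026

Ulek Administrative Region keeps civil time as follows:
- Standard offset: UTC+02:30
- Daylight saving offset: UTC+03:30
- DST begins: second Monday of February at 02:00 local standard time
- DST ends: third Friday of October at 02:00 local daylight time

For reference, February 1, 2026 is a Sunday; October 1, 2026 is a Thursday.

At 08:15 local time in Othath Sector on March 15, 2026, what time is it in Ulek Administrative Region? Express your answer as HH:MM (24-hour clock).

March 15, 2026 is outside the daylight-saving period (21 March – 20 September), so Othath Sector is on standard time, UTC+09:00.
08:15 Othath Sector − 9h = 23:15 UTC (rolling into the previous day, 14 March 2026).
1 February 2026 is a Sunday, so the first Monday is February 2 and the second is February 9.
1 October 2026 is a Thursday, so the first Friday is October 2 and the third is October 16.
At the standard offset (UTC+02:30), 23:15 UTC + 2h30m = 01:45 Ulek Administrative Region standard time (rolling into the next day, 15 March 2026).
The standard-time date in Ulek Administrative Region, March 15, 2026, lies within the daylight-saving period (9 February – 16 October), so Ulek Administrative Region is on daylight time, UTC+03:30.
23:15 UTC + 3h30m = 02:45 Ulek Administrative Region (rolling into the next day, 15 March 2026).

02:45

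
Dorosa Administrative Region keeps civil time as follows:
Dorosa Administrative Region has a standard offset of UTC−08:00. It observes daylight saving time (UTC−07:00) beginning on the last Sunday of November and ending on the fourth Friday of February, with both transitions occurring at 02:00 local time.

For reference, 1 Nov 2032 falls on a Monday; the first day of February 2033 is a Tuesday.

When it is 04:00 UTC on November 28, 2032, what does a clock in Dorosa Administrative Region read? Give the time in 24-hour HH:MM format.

20:00

1 November 2032 is a Monday, so Sundays fall on 7, 14, 21, 28; the last is November 28.
1 February 2033 is a Tuesday, so the first Friday is February 4 and the fourth is February 25.
At the standard offset (UTC−08:00), 04:00 UTC − 8h = 20:00 Dorosa Administrative Region standard time (rolling into the previous day, 27 November 2032).
The standard-time date in Dorosa Administrative Region, November 27, 2032, does not fall between 28 November 2032 and 25 February 2033, so daylight saving is not in effect and Dorosa Administrative Region is at UTC−08:00.
04:00 UTC − 8h = 20:00 local (rolling into the previous day, 27 November 2032).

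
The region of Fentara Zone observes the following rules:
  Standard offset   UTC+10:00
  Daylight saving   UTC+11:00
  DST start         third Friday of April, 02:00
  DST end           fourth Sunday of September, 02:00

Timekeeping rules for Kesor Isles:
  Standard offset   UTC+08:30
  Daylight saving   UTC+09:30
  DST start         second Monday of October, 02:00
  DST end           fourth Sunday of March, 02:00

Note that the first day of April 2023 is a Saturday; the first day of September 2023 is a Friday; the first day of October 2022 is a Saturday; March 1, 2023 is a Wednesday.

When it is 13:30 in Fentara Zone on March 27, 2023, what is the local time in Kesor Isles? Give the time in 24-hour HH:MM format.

1 April 2023 is a Saturday, so the first Friday is April 7 and the third is April 21.
1 September 2023 is a Friday, so the first Sunday is September 3 and the fourth is September 24.
March 27, 2023 does not fall between 21 April and 24 September, so daylight saving is not in effect and Fentara Zone is at UTC+10:00.
13:30 Fentara Zone − 10h = 03:30 UTC.
1 October 2022 is a Saturday, so the first Monday is October 3 and the second is October 10.
1 March 2023 is a Wednesday, so the first Sunday is March 5 and the fourth is March 26.
At the standard offset (UTC+08:30), 03:30 UTC + 8h30m = 12:00 Kesor Isles standard time.
Daylight saving runs 10 October 2022 – 26 March 2023; the standard-time date in Kesor Isles, March 27, 2023, is outside that window, so Kesor Isles is on standard time at UTC+08:30.
03:30 UTC + 8h30m = 12:00 Kesor Isles.

12:00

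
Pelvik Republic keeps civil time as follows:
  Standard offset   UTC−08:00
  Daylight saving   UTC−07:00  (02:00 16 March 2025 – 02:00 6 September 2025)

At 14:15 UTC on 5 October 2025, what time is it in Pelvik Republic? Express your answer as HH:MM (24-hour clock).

At the standard offset (UTC−08:00), 14:15 UTC − 8h = 06:15 Pelvik Republic standard time.
The standard-time date in Pelvik Republic, 5 October 2025, does not fall between 16 March and 6 September, so daylight saving is not in effect and Pelvik Republic is at UTC−08:00.
14:15 UTC − 8h = 06:15 local.

06:15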